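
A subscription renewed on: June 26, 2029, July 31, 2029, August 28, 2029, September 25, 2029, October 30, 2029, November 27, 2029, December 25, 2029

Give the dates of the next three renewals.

Every date is a Tuesday; gaps 35, 28, 28, 35, 28, 28 days.
Each is the last Tuesday of its month (at least one falls on the 29th or later, ruling out '4th Tuesday').
January 2030 ends with Tuesday January 29, 2030.
Last Tuesday of February 2030: February 26, 2030.
Last Tuesday of March 2030: March 26, 2030.

January 29, 2030; February 26, 2030; March 26, 2030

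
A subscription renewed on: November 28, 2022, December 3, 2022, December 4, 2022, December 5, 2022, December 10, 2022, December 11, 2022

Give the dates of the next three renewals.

December 12, 2022; December 17, 2022; December 18, 2022

The gap pattern 5, 1, 1, 5, 1 repeats every 3 events.
These are the Mondays, Saturdays and Sundays of each week.
Next Monday: December 12, 2022.
Next Saturday: December 17, 2022.
The following Sunday is December 18, 2022.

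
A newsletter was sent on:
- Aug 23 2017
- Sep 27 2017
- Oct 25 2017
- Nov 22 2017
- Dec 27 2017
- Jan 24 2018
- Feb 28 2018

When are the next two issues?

Mar 28 2018, Apr 25 2018

These are Wednesdays at 28- or 35-day spacing (35, 28, 28, 35, 28, 35).
The pattern: 4th Wednesday of the month.
4th Wednesday of March 2018: Mar 28 2018.
April 2018 — 4th Wednesday is Apr 25 2018.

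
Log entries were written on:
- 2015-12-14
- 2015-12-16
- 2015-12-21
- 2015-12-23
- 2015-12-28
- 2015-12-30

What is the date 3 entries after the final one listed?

2016-01-11

The gap pattern 2, 5, 2, 5, 2 repeats every 2 events.
These are the Mondays and Wednesdays of each week.
Next Monday: 2016-01-04.
The following Wednesday is 2016-01-06.
Next Monday: 2016-01-11.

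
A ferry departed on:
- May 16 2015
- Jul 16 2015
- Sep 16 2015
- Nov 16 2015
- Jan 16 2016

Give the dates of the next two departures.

The day-of-month is always 16 (61, 62, 61, 61 days between events).
So this recurs on the 16th of every 2 months.
Next: March 2016 → Mar 16 2016.
May 2016: May 16 2016.

Mar 16 2016, May 16 2016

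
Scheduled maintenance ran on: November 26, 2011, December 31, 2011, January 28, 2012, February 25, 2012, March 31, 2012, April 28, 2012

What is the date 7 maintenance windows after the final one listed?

November 24, 2012

Every date is a Saturday; gaps 35, 28, 28, 35, 28 days.
Each is the last Saturday of its month (at least one falls on the 29th or later, ruling out '4th Saturday').
Last Saturday of May 2012: May 26, 2012.
Last Saturday of June 2012: June 30, 2012.
Last Saturday of July 2012: July 28, 2012.
August 2012 ends with Saturday August 25, 2012.
September 2012 ends with Saturday September 29, 2012.
October 2012 ends with Saturday October 27, 2012.
Last Saturday of November 2012: November 24, 2012.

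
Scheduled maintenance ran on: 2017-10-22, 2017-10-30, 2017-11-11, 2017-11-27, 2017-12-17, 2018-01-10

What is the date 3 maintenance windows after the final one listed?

Gaps: 8, 12, 16, 20, 24 days — each gap is 4 larger than the previous one.
Next gap: 28 days. 2018-01-10 + 28 days = 2018-02-07.
Next gap: 32 days. 2018-02-07 + 32 days = 2018-03-11.
Next gap: 36 days. 2018-03-11 + 36 days = 2018-04-16.

2018-04-16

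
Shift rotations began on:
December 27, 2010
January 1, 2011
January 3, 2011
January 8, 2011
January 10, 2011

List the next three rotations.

Gaps: 5, 2, 5, 2 days — not constant, but cyclic with period 2.
The events fall on every Monday and Saturday.
The following Saturday is January 15, 2011.
The following Monday is January 17, 2011.
Next Saturday: January 22, 2011.

January 15, 2011; January 17, 2011; January 22, 2011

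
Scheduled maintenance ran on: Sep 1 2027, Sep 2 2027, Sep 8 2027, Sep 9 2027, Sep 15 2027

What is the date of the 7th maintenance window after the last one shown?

Oct 7 2027

Gaps: 1, 6, 1, 6 days — not constant, but cyclic with period 2.
The events fall on every Wednesday and Thursday.
Next Thursday: Sep 16 2027.
The following Wednesday is Sep 22 2027.
The following Thursday is Sep 23 2027.
The following Wednesday is Sep 29 2027.
The following Thursday is Sep 30 2027.
Next Wednesday: Oct 6 2027.
Next Thursday: Oct 7 2027.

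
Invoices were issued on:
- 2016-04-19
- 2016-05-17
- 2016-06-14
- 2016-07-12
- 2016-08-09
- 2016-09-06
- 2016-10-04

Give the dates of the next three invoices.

Gaps between consecutive events: 28, 28, 28, 28, 28, 28 days — a constant 28-day interval.
2016-10-04 + 28 days = 2016-11-01.
2016-11-01 + 28 days = 2016-11-29.
2016-11-29 + 28 days = 2016-12-27.

2016-11-01, 2016-11-29, 2016-12-27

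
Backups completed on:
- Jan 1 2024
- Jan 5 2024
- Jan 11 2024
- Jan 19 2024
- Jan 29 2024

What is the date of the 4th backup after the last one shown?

Intervals are 4, 6, 8, 10 days — an arithmetic progression with common difference 2.
Next gap: 12 days. Jan 29 2024 + 12 days = Feb 10 2024.
Next gap: 14 days. Feb 10 2024 + 14 days = Feb 24 2024.
Next gap: 16 days. Feb 24 2024 + 16 days = Mar 11 2024.
Next gap: 18 days. Mar 11 2024 + 18 days = Mar 29 2024.

Mar 29 2024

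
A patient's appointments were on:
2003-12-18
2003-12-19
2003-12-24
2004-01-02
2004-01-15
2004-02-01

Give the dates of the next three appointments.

The spacing grows by 4 each time: 1, 5, 9, 13, 17 days.
Next gap: 21 days. 2004-02-01 + 21 days = 2004-02-22.
Next gap: 25 days. 2004-02-22 + 25 days = 2004-03-18.
Next gap: 29 days. 2004-03-18 + 29 days = 2004-04-16.

2004-02-22, 2004-03-18, 2004-04-16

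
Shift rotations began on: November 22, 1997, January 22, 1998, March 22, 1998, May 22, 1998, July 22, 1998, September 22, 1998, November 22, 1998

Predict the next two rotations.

January 22, 1999; March 22, 1999

Gaps: 61, 59, 61, 61, 62, 61 days — not constant. Every event is on the 22nd of the month.
Pattern: the 22nd of every 2 months.
January 1999: January 22, 1999.
March 1999: March 22, 1999.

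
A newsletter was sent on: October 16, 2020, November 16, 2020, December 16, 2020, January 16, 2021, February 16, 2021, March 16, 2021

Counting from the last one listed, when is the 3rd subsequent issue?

The day-of-month is always 16 (31, 30, 31, 31, 28 days between events).
So this recurs on the 16th of each month.
April 2021: April 16, 2021.
May 2021: May 16, 2021.
Next: June 2021 → June 16, 2021.

June 16, 2021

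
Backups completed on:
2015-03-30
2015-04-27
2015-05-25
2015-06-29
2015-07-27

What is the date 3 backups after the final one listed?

These are Mondays with 28, 28, 35, 28-day gaps.
Each is the final Monday of its month — 2015-03-30 is past the 28th, so '4th Monday' doesn't fit.
August 2015 ends with Monday 2015-08-31.
Last Monday of September 2015: 2015-09-28.
October 2015 ends with Monday 2015-10-26.

2015-10-26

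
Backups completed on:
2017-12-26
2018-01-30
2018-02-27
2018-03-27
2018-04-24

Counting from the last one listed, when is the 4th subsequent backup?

2018-08-28

These are Tuesdays with 35, 28, 28, 28-day gaps.
Each is the final Tuesday of its month — 2018-01-30 is past the 28th, so '4th Tuesday' doesn't fit.
Last Tuesday of May 2018: 2018-05-29.
Last Tuesday of June 2018: 2018-06-26.
July 2018 ends with Tuesday 2018-07-31.
August 2018 ends with Tuesday 2018-08-28.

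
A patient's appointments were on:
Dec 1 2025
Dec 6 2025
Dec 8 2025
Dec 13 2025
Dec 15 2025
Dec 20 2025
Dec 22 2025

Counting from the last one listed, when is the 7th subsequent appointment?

Jan 17 2026

The gap pattern 5, 2, 5, 2, 5, 2 repeats every 2 events.
These are the Mondays and Saturdays of each week.
The following Saturday is Dec 27 2025.
The following Monday is Dec 29 2025.
The following Saturday is Jan 3 2026.
Next Monday: Jan 5 2026.
The following Saturday is Jan 10 2026.
Next Monday: Jan 12 2026.
Next Saturday: Jan 17 2026.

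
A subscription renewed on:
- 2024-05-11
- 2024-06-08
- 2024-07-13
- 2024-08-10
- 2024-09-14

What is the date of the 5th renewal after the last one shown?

2025-02-08

Gaps: 28, 35, 28, 35 days — a mix of 28 and 35. Every date is a Saturday.
Each is the 2nd Saturday of its month.
2nd Saturday of October 2024: 2024-10-12.
2nd Saturday of November 2024: 2024-11-09.
2nd Saturday of December 2024: 2024-12-14.
2nd Saturday of January 2025: 2025-01-11.
February 2025 — 2nd Saturday is 2025-02-08.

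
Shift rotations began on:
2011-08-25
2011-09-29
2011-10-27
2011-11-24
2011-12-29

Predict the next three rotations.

2012-01-26, 2012-02-23, 2012-03-29

Every date is a Thursday; gaps 35, 28, 28, 35 days.
Each is the last Thursday of its month (at least one falls on the 29th or later, ruling out '4th Thursday').
Last Thursday of January 2012: 2012-01-26.
Last Thursday of February 2012: 2012-02-23.
Last Thursday of March 2012: 2012-03-29.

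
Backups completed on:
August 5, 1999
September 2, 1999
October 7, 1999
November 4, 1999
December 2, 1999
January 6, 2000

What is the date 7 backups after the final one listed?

Gaps: 28, 35, 28, 28, 35 days — a mix of 28 and 35. Every date is a Thursday.
Each is the 1st Thursday of its month.
February 2000 — 1st Thursday is February 3, 2000.
March 2000 — 1st Thursday is March 2, 2000.
April 2000 — 1st Thursday is April 6, 2000.
May 2000 — 1st Thursday is May 4, 2000.
June 2000 — 1st Thursday is June 1, 2000.
July 2000 — 1st Thursday is July 6, 2000.
August 2000 — 1st Thursday is August 3, 2000.

August 3, 2000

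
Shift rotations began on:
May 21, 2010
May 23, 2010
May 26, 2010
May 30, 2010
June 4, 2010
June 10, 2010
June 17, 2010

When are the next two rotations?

The spacing grows by 1 each time: 2, 3, 4, 5, 6, 7 days.
Next gap: 8 days. June 17, 2010 + 8 days = June 25, 2010.
Next gap: 9 days. June 25, 2010 + 9 days = July 4, 2010.

June 25, 2010; July 4, 2010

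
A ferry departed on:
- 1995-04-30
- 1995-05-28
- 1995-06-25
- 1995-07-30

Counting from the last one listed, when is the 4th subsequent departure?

Every date is a Sunday; gaps 28, 28, 35 days.
Each is the last Sunday of its month (at least one falls on the 29th or later, ruling out '4th Sunday').
August 1995 ends with Sunday 1995-08-27.
September 1995 ends with Sunday 1995-09-24.
October 1995 ends with Sunday 1995-10-29.
November 1995 ends with Sunday 1995-11-26.

1995-11-26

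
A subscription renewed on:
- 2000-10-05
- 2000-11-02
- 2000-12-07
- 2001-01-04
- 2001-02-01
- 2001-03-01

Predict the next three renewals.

All dates are Thursdays, 28, 35, 28, 28, 28 days apart.
Specifically, the 1st Thursday of each month.
1st Thursday of April 2001: 2001-04-05.
May 2001 — 1st Thursday is 2001-05-03.
1st Thursday of June 2001: 2001-06-07.

2001-04-05, 2001-05-03, 2001-06-07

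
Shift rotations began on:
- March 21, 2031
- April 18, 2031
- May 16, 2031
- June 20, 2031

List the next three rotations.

These are Fridays at 28- or 35-day spacing (28, 28, 35).
The pattern: 3rd Friday of the month.
3rd Friday of July 2031: July 18, 2031.
3rd Friday of August 2031: August 15, 2031.
3rd Friday of September 2031: September 19, 2031.

July 18, 2031; August 15, 2031; September 19, 2031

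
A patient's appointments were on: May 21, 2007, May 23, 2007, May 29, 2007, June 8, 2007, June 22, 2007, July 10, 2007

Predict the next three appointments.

August 1, 2007; August 27, 2007; September 26, 2007

Gaps: 2, 6, 10, 14, 18 days — each gap is 4 larger than the previous one.
Next gap: 22 days. July 10, 2007 + 22 days = August 1, 2007.
Next gap: 26 days. August 1, 2007 + 26 days = August 27, 2007.
Next gap: 30 days. August 27, 2007 + 30 days = September 26, 2007.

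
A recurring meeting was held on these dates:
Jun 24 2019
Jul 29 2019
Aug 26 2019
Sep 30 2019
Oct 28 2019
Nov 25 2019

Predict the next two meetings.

These are Mondays with 35, 28, 35, 28, 28-day gaps.
Each is the final Monday of its month — Jul 29 2019 is past the 28th, so '4th Monday' doesn't fit.
December 2019 ends with Monday Dec 30 2019.
Last Monday of January 2020: Jan 27 2020.

Dec 30 2019, Jan 27 2020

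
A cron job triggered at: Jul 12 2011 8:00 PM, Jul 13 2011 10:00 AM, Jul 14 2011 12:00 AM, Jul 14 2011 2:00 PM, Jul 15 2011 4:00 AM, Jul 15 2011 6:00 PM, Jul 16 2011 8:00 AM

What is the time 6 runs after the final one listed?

Jul 19 2011 8:00 PM

Gaps: 14, 14, 14, 14, 14, 14 hours — each event is 14 hours after the previous one.
Jul 16 2011 8:00 AM + 14 h = Jul 16 2011 10:00 PM.
Jul 16 2011 10:00 PM + 14 h = Jul 17 2011 12:00 PM.
Jul 17 2011 12:00 PM + 14 h = Jul 18 2011 2:00 AM.
Jul 18 2011 2:00 AM + 14 h = Jul 18 2011 4:00 PM.
Jul 18 2011 4:00 PM + 14 h = Jul 19 2011 6:00 AM.
Jul 19 2011 6:00 AM + 14 h = Jul 19 2011 8:00 PM.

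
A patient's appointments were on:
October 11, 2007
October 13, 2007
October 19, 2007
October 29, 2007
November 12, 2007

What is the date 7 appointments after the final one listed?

June 9, 2008

The spacing grows by 4 each time: 2, 6, 10, 14 days.
Next gap: 18 days. November 12, 2007 + 18 days = November 30, 2007.
Next gap: 22 days. November 30, 2007 + 22 days = December 22, 2007.
Next gap: 26 days. December 22, 2007 + 26 days = January 17, 2008.
Next gap: 30 days. January 17, 2008 + 30 days = February 16, 2008.
Next gap: 34 days. February 16, 2008 + 34 days = March 21, 2008.
Next gap: 38 days. March 21, 2008 + 38 days = April 28, 2008.
Next gap: 42 days. April 28, 2008 + 42 days = June 9, 2008.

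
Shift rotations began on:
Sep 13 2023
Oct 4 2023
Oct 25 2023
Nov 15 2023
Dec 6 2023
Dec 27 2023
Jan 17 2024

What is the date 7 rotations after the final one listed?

Every event comes 21 days after the last (21, 21, 21, 21, 21, 21).
Jan 17 2024 + 21 days = Feb 7 2024.
Feb 7 2024 + 21 days = Feb 28 2024.
Feb 28 2024 + 21 days = Mar 20 2024.
Mar 20 2024 + 21 days = Apr 10 2024.
Apr 10 2024 + 21 days = May 1 2024.
May 1 2024 + 21 days = May 22 2024.
May 22 2024 + 21 days = Jun 12 2024.

Jun 12 2024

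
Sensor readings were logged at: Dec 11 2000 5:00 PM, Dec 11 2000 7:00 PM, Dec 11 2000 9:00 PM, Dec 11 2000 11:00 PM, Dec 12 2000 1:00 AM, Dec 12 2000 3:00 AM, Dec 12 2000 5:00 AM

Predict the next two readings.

Gaps: 2, 2, 2, 2, 2, 2 hours — each event is 2 hours after the previous one.
Dec 12 2000 5:00 AM + 2 h = Dec 12 2000 7:00 AM.
Dec 12 2000 7:00 AM + 2 h = Dec 12 2000 9:00 AM.

Dec 12 2000 7:00 AM, Dec 12 2000 9:00 AM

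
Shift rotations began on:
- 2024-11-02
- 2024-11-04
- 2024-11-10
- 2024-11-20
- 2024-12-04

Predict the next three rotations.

2024-12-22, 2025-01-13, 2025-02-08

Gaps: 2, 6, 10, 14 days — each gap is 4 larger than the previous one.
Next gap: 18 days. 2024-12-04 + 18 days = 2024-12-22.
Next gap: 22 days. 2024-12-22 + 22 days = 2025-01-13.
Next gap: 26 days. 2025-01-13 + 26 days = 2025-02-08.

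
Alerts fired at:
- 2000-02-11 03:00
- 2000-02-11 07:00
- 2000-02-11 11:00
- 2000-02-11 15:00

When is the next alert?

Spacing: 4, 4, 4 h — constant 4 h.
2000-02-11 15:00 + 4 h = 2000-02-11 19:00.

2000-02-11 19:00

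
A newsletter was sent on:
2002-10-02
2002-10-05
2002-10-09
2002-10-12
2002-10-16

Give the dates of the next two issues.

The gap pattern 3, 4, 3, 4 repeats every 2 events.
These are the Wednesdays and Saturdays of each week.
Next Saturday: 2002-10-19.
The following Wednesday is 2002-10-23.

2002-10-19, 2002-10-23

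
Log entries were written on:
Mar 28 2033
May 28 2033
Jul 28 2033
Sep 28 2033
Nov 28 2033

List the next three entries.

Jan 28 2034, Mar 28 2034, May 28 2034

Gaps: 61, 61, 62, 61 days — not constant. Every event is on the 28th of the month.
Pattern: the 28th of every 2 months.
Next: January 2034 → Jan 28 2034.
Next: March 2034 → Mar 28 2034.
May 2034: May 28 2034.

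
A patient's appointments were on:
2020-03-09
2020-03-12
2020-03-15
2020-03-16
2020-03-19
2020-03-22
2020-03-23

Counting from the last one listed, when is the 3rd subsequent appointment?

2020-03-30

Every event lands on a Monday or Thursday or Sunday (gaps cycle 3, 3, 1, 3, 3, 1).
So the schedule is: every Monday, Thursday and Sunday.
The following Thursday is 2020-03-26.
The following Sunday is 2020-03-29.
Next Monday: 2020-03-30.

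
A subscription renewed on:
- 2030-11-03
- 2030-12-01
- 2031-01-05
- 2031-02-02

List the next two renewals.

2031-03-02, 2031-04-06

These are Sundays at 28- or 35-day spacing (28, 35, 28).
The pattern: 1st Sunday of the month.
1st Sunday of March 2031: 2031-03-02.
1st Sunday of April 2031: 2031-04-06.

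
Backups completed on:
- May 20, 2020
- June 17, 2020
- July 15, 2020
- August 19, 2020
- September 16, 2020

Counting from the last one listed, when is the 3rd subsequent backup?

All dates are Wednesdays, 28, 28, 35, 28 days apart.
Specifically, the 3rd Wednesday of each month.
3rd Wednesday of October 2020: October 21, 2020.
November 2020 — 3rd Wednesday is November 18, 2020.
3rd Wednesday of December 2020: December 16, 2020.

December 16, 2020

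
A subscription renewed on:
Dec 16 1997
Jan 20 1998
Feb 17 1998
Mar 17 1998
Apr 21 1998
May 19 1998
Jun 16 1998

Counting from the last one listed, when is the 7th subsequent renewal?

These are Tuesdays at 28- or 35-day spacing (35, 28, 28, 35, 28, 28).
The pattern: 3rd Tuesday of the month.
3rd Tuesday of July 1998: Jul 21 1998.
August 1998 — 3rd Tuesday is Aug 18 1998.
3rd Tuesday of September 1998: Sep 15 1998.
3rd Tuesday of October 1998: Oct 20 1998.
November 1998 — 3rd Tuesday is Nov 17 1998.
December 1998 — 3rd Tuesday is Dec 15 1998.
3rd Tuesday of January 1999: Jan 19 1999.

Jan 19 1999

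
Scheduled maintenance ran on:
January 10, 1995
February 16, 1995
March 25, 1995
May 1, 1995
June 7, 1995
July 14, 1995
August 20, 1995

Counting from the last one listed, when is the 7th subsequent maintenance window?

Gaps between consecutive events: 37, 37, 37, 37, 37, 37 days — a constant 37-day interval.
August 20, 1995 + 37 days = September 26, 1995.
September 26, 1995 + 37 days = November 2, 1995.
November 2, 1995 + 37 days = December 9, 1995.
December 9, 1995 + 37 days = January 15, 1996.
January 15, 1996 + 37 days = February 21, 1996.
February 21, 1996 + 37 days = March 29, 1996.
March 29, 1996 + 37 days = May 5, 1996.

May 5, 1996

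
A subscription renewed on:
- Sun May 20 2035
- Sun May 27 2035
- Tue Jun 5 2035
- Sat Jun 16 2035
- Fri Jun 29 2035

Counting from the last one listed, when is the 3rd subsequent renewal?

Sun Aug 19 2035

The spacing grows by 2 each time: 7, 9, 11, 13 days.
Next gap: 15 days. Fri Jun 29 2035 + 15 days = Sat Jul 14 2035.
Next gap: 17 days. Sat Jul 14 2035 + 17 days = Tue Jul 31 2035.
Next gap: 19 days. Tue Jul 31 2035 + 19 days = Sun Aug 19 2035.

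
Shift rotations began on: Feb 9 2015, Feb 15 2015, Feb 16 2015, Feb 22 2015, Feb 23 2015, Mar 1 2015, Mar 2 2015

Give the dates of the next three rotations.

Mar 8 2015, Mar 9 2015, Mar 15 2015

The gap pattern 6, 1, 6, 1, 6, 1 repeats every 2 events.
These are the Mondays and Sundays of each week.
The following Sunday is Mar 8 2015.
The following Monday is Mar 9 2015.
The following Sunday is Mar 15 2015.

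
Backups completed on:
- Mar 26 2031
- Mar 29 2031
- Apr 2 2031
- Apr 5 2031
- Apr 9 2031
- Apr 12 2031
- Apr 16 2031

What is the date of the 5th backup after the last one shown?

Every event lands on a Wednesday or Saturday (gaps cycle 3, 4, 3, 4, 3, 4).
So the schedule is: every Wednesday and Saturday.
Next Saturday: Apr 19 2031.
The following Wednesday is Apr 23 2031.
Next Saturday: Apr 26 2031.
Next Wednesday: Apr 30 2031.
The following Saturday is May 3 2031.

May 3 2031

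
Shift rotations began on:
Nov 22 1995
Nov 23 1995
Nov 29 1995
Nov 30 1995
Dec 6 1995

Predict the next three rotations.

Gaps: 1, 6, 1, 6 days — not constant, but cyclic with period 2.
The events fall on every Wednesday and Thursday.
Next Thursday: Dec 7 1995.
The following Wednesday is Dec 13 1995.
The following Thursday is Dec 14 1995.

Dec 7 1995, Dec 13 1995, Dec 14 1995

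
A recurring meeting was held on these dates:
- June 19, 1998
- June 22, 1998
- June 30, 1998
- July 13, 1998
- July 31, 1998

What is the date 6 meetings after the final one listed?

The spacing grows by 5 each time: 3, 8, 13, 18 days.
Next gap: 23 days. July 31, 1998 + 23 days = August 23, 1998.
Next gap: 28 days. August 23, 1998 + 28 days = September 20, 1998.
Next gap: 33 days. September 20, 1998 + 33 days = October 23, 1998.
Next gap: 38 days. October 23, 1998 + 38 days = November 30, 1998.
Next gap: 43 days. November 30, 1998 + 43 days = January 12, 1999.
Next gap: 48 days. January 12, 1999 + 48 days = March 1, 1999.

March 1, 1999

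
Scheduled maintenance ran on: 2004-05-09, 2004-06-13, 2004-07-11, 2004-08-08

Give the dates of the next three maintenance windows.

Gaps: 35, 28, 28 days — a mix of 28 and 35. Every date is a Sunday.
Each is the 2nd Sunday of its month.
September 2004 — 2nd Sunday is 2004-09-12.
October 2004 — 2nd Sunday is 2004-10-10.
2nd Sunday of November 2004: 2004-11-14.

2004-09-12, 2004-10-10, 2004-11-14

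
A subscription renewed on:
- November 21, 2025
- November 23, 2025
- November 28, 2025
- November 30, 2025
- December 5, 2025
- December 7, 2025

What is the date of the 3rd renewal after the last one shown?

Every event lands on a Friday or Sunday (gaps cycle 2, 5, 2, 5, 2).
So the schedule is: every Friday and Sunday.
The following Friday is December 12, 2025.
Next Sunday: December 14, 2025.
Next Friday: December 19, 2025.

December 19, 2025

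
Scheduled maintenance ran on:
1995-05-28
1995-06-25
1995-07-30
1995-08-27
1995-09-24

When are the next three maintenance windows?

Every date is a Sunday; gaps 28, 35, 28, 28 days.
Each is the last Sunday of its month (at least one falls on the 29th or later, ruling out '4th Sunday').
Last Sunday of October 1995: 1995-10-29.
Last Sunday of November 1995: 1995-11-26.
Last Sunday of December 1995: 1995-12-31.

1995-10-29, 1995-11-26, 1995-12-31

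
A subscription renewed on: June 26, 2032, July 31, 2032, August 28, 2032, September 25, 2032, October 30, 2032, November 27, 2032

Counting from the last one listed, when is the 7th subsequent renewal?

Every date is a Saturday; gaps 35, 28, 28, 35, 28 days.
Each is the last Saturday of its month (at least one falls on the 29th or later, ruling out '4th Saturday').
December 2032 ends with Saturday December 25, 2032.
January 2033 ends with Saturday January 29, 2033.
Last Saturday of February 2033: February 26, 2033.
Last Saturday of March 2033: March 26, 2033.
Last Saturday of April 2033: April 30, 2033.
May 2033 ends with Saturday May 28, 2033.
Last Saturday of June 2033: June 25, 2033.

June 25, 2033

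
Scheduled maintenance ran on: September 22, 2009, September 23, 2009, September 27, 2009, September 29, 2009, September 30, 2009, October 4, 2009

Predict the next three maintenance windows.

October 6, 2009; October 7, 2009; October 11, 2009

The gap pattern 1, 4, 2, 1, 4 repeats every 3 events.
These are the Tuesdays, Wednesdays and Sundays of each week.
The following Tuesday is October 6, 2009.
Next Wednesday: October 7, 2009.
The following Sunday is October 11, 2009.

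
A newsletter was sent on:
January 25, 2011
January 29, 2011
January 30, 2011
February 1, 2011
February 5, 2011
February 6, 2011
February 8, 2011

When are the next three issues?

The gap pattern 4, 1, 2, 4, 1, 2 repeats every 3 events.
These are the Tuesdays, Saturdays and Sundays of each week.
Next Saturday: February 12, 2011.
The following Sunday is February 13, 2011.
The following Tuesday is February 15, 2011.

February 12, 2011; February 13, 2011; February 15, 2011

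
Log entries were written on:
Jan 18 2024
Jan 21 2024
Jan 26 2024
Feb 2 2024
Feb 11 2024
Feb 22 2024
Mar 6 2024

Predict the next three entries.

Mar 21 2024, Apr 7 2024, Apr 26 2024

The spacing grows by 2 each time: 3, 5, 7, 9, 11, 13 days.
Next gap: 15 days. Mar 6 2024 + 15 days = Mar 21 2024.
Next gap: 17 days. Mar 21 2024 + 17 days = Apr 7 2024.
Next gap: 19 days. Apr 7 2024 + 19 days = Apr 26 2024.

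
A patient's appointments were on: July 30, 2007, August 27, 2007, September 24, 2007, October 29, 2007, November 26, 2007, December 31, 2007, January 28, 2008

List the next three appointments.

All Mondays; the gaps (28, 28, 35, 28, 35, 28) vary with month length.
This is the last Monday of each month.
February 2008 ends with Monday February 25, 2008.
March 2008 ends with Monday March 31, 2008.
April 2008 ends with Monday April 28, 2008.

February 25, 2008; March 31, 2008; April 28, 2008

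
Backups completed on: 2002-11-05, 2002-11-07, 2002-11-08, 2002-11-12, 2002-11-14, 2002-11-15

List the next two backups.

2002-11-19, 2002-11-21

The gap pattern 2, 1, 4, 2, 1 repeats every 3 events.
These are the Tuesdays, Thursdays and Fridays of each week.
Next Tuesday: 2002-11-19.
Next Thursday: 2002-11-21.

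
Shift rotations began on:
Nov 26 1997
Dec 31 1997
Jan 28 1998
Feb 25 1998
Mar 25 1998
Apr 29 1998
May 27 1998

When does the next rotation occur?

All Wednesdays; the gaps (35, 28, 28, 28, 35, 28) vary with month length.
This is the last Wednesday of each month.
June 1998 ends with Wednesday Jun 24 1998.

Jun 24 1998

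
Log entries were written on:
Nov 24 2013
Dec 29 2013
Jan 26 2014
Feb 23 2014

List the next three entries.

Every date is a Sunday; gaps 35, 28, 28 days.
Each is the last Sunday of its month (at least one falls on the 29th or later, ruling out '4th Sunday').
Last Sunday of March 2014: Mar 30 2014.
Last Sunday of April 2014: Apr 27 2014.
May 2014 ends with Sunday May 25 2014.

Mar 30 2014, Apr 27 2014, May 25 2014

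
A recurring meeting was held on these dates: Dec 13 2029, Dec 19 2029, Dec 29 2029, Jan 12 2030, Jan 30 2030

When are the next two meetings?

Intervals are 6, 10, 14, 18 days — an arithmetic progression with common difference 4.
Next gap: 22 days. Jan 30 2030 + 22 days = Feb 21 2030.
Next gap: 26 days. Feb 21 2030 + 26 days = Mar 19 2030.

Feb 21 2030, Mar 19 2030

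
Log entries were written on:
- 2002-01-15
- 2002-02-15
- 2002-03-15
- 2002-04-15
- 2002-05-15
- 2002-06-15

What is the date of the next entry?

2002-07-15

Gaps: 31, 28, 31, 30, 31 days — not constant. Every event is on the 15th of the month.
Pattern: the 15th of each month.
July 2002: 2002-07-15.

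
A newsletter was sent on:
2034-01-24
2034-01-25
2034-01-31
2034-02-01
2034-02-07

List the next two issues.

2034-02-08, 2034-02-14

Every event lands on a Tuesday or Wednesday (gaps cycle 1, 6, 1, 6).
So the schedule is: every Tuesday and Wednesday.
Next Wednesday: 2034-02-08.
The following Tuesday is 2034-02-14.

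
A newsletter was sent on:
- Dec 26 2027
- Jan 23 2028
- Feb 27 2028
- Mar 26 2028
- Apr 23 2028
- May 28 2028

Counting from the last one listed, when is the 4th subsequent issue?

Sep 24 2028

Gaps: 28, 35, 28, 28, 35 days — a mix of 28 and 35. Every date is a Sunday.
Each is the 4th Sunday of its month.
4th Sunday of June 2028: Jun 25 2028.
July 2028 — 4th Sunday is Jul 23 2028.
4th Sunday of August 2028: Aug 27 2028.
4th Sunday of September 2028: Sep 24 2028.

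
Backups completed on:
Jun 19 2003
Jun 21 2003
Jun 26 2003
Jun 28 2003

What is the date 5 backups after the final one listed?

Jul 17 2003

The gap pattern 2, 5, 2 repeats every 2 events.
These are the Thursdays and Saturdays of each week.
The following Thursday is Jul 3 2003.
Next Saturday: Jul 5 2003.
The following Thursday is Jul 10 2003.
The following Saturday is Jul 12 2003.
Next Thursday: Jul 17 2003.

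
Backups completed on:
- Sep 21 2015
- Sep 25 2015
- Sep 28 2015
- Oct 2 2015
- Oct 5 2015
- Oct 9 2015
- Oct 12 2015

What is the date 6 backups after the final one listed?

Nov 2 2015

The gap pattern 4, 3, 4, 3, 4, 3 repeats every 2 events.
These are the Mondays and Fridays of each week.
The following Friday is Oct 16 2015.
Next Monday: Oct 19 2015.
The following Friday is Oct 23 2015.
The following Monday is Oct 26 2015.
Next Friday: Oct 30 2015.
The following Monday is Nov 2 2015.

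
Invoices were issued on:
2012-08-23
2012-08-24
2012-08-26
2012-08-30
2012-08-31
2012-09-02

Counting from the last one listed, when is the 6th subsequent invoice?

Every event lands on a Thursday or Friday or Sunday (gaps cycle 1, 2, 4, 1, 2).
So the schedule is: every Thursday, Friday and Sunday.
The following Thursday is 2012-09-06.
The following Friday is 2012-09-07.
Next Sunday: 2012-09-09.
The following Thursday is 2012-09-13.
The following Friday is 2012-09-14.
Next Sunday: 2012-09-16.

2012-09-16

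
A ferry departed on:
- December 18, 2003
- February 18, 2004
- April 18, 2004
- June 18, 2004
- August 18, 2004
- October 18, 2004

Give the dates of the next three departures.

December 18, 2004; February 18, 2005; April 18, 2005

Each date is the 18th; the gaps (62, 60, 61, 61, 61) track the month lengths.
The rule is the 18th of every 2 months.
December 2004: December 18, 2004.
Next: February 2005 → February 18, 2005.
April 2005: April 18, 2005.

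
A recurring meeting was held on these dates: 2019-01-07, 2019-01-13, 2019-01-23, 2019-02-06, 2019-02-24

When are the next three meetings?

Intervals are 6, 10, 14, 18 days — an arithmetic progression with common difference 4.
Next gap: 22 days. 2019-02-24 + 22 days = 2019-03-18.
Next gap: 26 days. 2019-03-18 + 26 days = 2019-04-13.
Next gap: 30 days. 2019-04-13 + 30 days = 2019-05-13.

2019-03-18, 2019-04-13, 2019-05-13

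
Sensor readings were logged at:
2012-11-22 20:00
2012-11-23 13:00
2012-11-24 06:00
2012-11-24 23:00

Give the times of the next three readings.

2012-11-25 16:00, 2012-11-26 09:00, 2012-11-27 02:00

The interval is a steady 17 hours (17, 17, 17).
2012-11-24 23:00 + 17 h = 2012-11-25 16:00.
2012-11-25 16:00 + 17 h = 2012-11-26 09:00.
2012-11-26 09:00 + 17 h = 2012-11-27 02:00.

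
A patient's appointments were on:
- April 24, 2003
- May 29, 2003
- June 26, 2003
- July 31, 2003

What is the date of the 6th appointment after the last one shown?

All Thursdays; the gaps (35, 28, 35) vary with month length.
This is the last Thursday of each month.
Last Thursday of August 2003: August 28, 2003.
Last Thursday of September 2003: September 25, 2003.
Last Thursday of October 2003: October 30, 2003.
Last Thursday of November 2003: November 27, 2003.
December 2003 ends with Thursday December 25, 2003.
January 2004 ends with Thursday January 29, 2004.

January 29, 2004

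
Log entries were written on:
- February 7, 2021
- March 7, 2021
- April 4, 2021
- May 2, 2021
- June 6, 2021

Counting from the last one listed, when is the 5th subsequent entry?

All dates are Sundays, 28, 28, 28, 35 days apart.
Specifically, the 1st Sunday of each month.
1st Sunday of July 2021: July 4, 2021.
1st Sunday of August 2021: August 1, 2021.
1st Sunday of September 2021: September 5, 2021.
1st Sunday of October 2021: October 3, 2021.
November 2021 — 1st Sunday is November 7, 2021.

November 7, 2021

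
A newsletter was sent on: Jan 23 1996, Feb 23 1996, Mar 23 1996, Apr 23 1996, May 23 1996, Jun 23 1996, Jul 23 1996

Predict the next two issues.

Gaps: 31, 29, 31, 30, 31, 30 days — not constant. Every event is on the 23rd of the month.
Pattern: the 23rd of each month.
August 1996: Aug 23 1996.
Next: September 1996 → Sep 23 1996.

Aug 23 1996, Sep 23 1996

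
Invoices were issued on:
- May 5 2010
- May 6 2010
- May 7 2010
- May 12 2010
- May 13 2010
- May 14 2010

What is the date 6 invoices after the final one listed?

May 28 2010

The gap pattern 1, 1, 5, 1, 1 repeats every 3 events.
These are the Wednesdays, Thursdays and Fridays of each week.
The following Wednesday is May 19 2010.
Next Thursday: May 20 2010.
Next Friday: May 21 2010.
Next Wednesday: May 26 2010.
The following Thursday is May 27 2010.
Next Friday: May 28 2010.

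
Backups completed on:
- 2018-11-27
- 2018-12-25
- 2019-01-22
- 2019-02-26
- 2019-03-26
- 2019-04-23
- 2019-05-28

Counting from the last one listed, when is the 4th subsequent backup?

Gaps: 28, 28, 35, 28, 28, 35 days — a mix of 28 and 35. Every date is a Tuesday.
Each is the 4th Tuesday of its month.
June 2019 — 4th Tuesday is 2019-06-25.
4th Tuesday of July 2019: 2019-07-23.
4th Tuesday of August 2019: 2019-08-27.
September 2019 — 4th Tuesday is 2019-09-24.

2019-09-24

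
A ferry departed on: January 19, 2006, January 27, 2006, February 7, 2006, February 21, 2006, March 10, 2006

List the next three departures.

Intervals are 8, 11, 14, 17 days — an arithmetic progression with common difference 3.
Next gap: 20 days. March 10, 2006 + 20 days = March 30, 2006.
Next gap: 23 days. March 30, 2006 + 23 days = April 22, 2006.
Next gap: 26 days. April 22, 2006 + 26 days = May 18, 2006.

March 30, 2006; April 22, 2006; May 18, 2006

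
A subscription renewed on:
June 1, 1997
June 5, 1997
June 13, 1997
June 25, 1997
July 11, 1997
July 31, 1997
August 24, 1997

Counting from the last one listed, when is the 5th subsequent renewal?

February 20, 1998

Intervals are 4, 8, 12, 16, 20, 24 days — an arithmetic progression with common difference 4.
Next gap: 28 days. August 24, 1997 + 28 days = September 21, 1997.
Next gap: 32 days. September 21, 1997 + 32 days = October 23, 1997.
Next gap: 36 days. October 23, 1997 + 36 days = November 28, 1997.
Next gap: 40 days. November 28, 1997 + 40 days = January 7, 1998.
Next gap: 44 days. January 7, 1998 + 44 days = February 20, 1998.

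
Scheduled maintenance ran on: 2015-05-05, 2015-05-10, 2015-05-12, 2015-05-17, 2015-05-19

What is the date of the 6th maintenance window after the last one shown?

2015-06-09

Every event lands on a Tuesday or Sunday (gaps cycle 5, 2, 5, 2).
So the schedule is: every Tuesday and Sunday.
Next Sunday: 2015-05-24.
The following Tuesday is 2015-05-26.
Next Sunday: 2015-05-31.
Next Tuesday: 2015-06-02.
The following Sunday is 2015-06-07.
Next Tuesday: 2015-06-09.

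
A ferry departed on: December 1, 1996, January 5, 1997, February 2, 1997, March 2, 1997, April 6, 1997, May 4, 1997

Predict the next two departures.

These are Sundays at 28- or 35-day spacing (35, 28, 28, 35, 28).
The pattern: 1st Sunday of the month.
June 1997 — 1st Sunday is June 1, 1997.
July 1997 — 1st Sunday is July 6, 1997.

June 1, 1997; July 6, 1997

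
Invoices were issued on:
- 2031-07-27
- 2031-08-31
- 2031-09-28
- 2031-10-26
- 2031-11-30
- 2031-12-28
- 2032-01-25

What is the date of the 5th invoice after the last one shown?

All Sundays; the gaps (35, 28, 28, 35, 28, 28) vary with month length.
This is the last Sunday of each month.
Last Sunday of February 2032: 2032-02-29.
Last Sunday of March 2032: 2032-03-28.
Last Sunday of April 2032: 2032-04-25.
Last Sunday of May 2032: 2032-05-30.
Last Sunday of June 2032: 2032-06-27.

2032-06-27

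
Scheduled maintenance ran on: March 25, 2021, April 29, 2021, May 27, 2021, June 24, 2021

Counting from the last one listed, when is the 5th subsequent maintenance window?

November 25, 2021

These are Thursdays with 35, 28, 28-day gaps.
Each is the final Thursday of its month — April 29, 2021 is past the 28th, so '4th Thursday' doesn't fit.
July 2021 ends with Thursday July 29, 2021.
Last Thursday of August 2021: August 26, 2021.
Last Thursday of September 2021: September 30, 2021.
October 2021 ends with Thursday October 28, 2021.
Last Thursday of November 2021: November 25, 2021.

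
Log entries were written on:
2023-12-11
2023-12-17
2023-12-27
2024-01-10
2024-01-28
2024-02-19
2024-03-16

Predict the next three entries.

Gaps: 6, 10, 14, 18, 22, 26 days — each gap is 4 larger than the previous one.
Next gap: 30 days. 2024-03-16 + 30 days = 2024-04-15.
Next gap: 34 days. 2024-04-15 + 34 days = 2024-05-19.
Next gap: 38 days. 2024-05-19 + 38 days = 2024-06-26.

2024-04-15, 2024-05-19, 2024-06-26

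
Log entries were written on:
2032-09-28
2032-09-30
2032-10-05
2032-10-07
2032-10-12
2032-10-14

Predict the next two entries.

2032-10-19, 2032-10-21

Gaps: 2, 5, 2, 5, 2 days — not constant, but cyclic with period 2.
The events fall on every Tuesday and Thursday.
Next Tuesday: 2032-10-19.
Next Thursday: 2032-10-21.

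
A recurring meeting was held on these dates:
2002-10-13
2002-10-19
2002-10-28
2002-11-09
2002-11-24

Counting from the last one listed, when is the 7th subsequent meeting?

Intervals are 6, 9, 12, 15 days — an arithmetic progression with common difference 3.
Next gap: 18 days. 2002-11-24 + 18 days = 2002-12-12.
Next gap: 21 days. 2002-12-12 + 21 days = 2003-01-02.
Next gap: 24 days. 2003-01-02 + 24 days = 2003-01-26.
Next gap: 27 days. 2003-01-26 + 27 days = 2003-02-22.
Next gap: 30 days. 2003-02-22 + 30 days = 2003-03-24.
Next gap: 33 days. 2003-03-24 + 33 days = 2003-04-26.
Next gap: 36 days. 2003-04-26 + 36 days = 2003-06-01.

2003-06-01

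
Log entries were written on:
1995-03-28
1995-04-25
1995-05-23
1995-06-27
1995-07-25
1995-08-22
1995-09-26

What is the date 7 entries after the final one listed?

1996-04-23

All dates are Tuesdays, 28, 28, 35, 28, 28, 35 days apart.
Specifically, the 4th Tuesday of each month.
October 1995 — 4th Tuesday is 1995-10-24.
4th Tuesday of November 1995: 1995-11-28.
December 1995 — 4th Tuesday is 1995-12-26.
4th Tuesday of January 1996: 1996-01-23.
4th Tuesday of February 1996: 1996-02-27.
4th Tuesday of March 1996: 1996-03-26.
April 1996 — 4th Tuesday is 1996-04-23.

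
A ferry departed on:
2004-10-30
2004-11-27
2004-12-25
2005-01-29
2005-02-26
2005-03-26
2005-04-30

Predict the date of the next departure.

2005-05-28

Every date is a Saturday; gaps 28, 28, 35, 28, 28, 35 days.
Each is the last Saturday of its month (at least one falls on the 29th or later, ruling out '4th Saturday').
Last Saturday of May 2005: 2005-05-28.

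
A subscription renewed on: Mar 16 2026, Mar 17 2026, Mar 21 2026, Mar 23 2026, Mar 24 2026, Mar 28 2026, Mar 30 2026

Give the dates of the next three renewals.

Mar 31 2026, Apr 4 2026, Apr 6 2026

Gaps: 1, 4, 2, 1, 4, 2 days — not constant, but cyclic with period 3.
The events fall on every Monday, Tuesday and Saturday.
Next Tuesday: Mar 31 2026.
The following Saturday is Apr 4 2026.
The following Monday is Apr 6 2026.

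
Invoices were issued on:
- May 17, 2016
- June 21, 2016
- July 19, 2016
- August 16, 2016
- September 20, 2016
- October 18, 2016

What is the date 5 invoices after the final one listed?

March 21, 2017

Gaps: 35, 28, 28, 35, 28 days — a mix of 28 and 35. Every date is a Tuesday.
Each is the 3rd Tuesday of its month.
3rd Tuesday of November 2016: November 15, 2016.
3rd Tuesday of December 2016: December 20, 2016.
January 2017 — 3rd Tuesday is January 17, 2017.
3rd Tuesday of February 2017: February 21, 2017.
3rd Tuesday of March 2017: March 21, 2017.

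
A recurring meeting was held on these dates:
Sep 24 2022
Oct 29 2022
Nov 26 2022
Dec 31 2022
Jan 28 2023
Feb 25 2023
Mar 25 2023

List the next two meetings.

These are Saturdays with 35, 28, 35, 28, 28, 28-day gaps.
Each is the final Saturday of its month — Oct 29 2022 is past the 28th, so '4th Saturday' doesn't fit.
Last Saturday of April 2023: Apr 29 2023.
Last Saturday of May 2023: May 27 2023.

Apr 29 2023, May 27 2023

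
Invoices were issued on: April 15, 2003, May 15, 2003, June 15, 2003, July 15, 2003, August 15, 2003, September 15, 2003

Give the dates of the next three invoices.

October 15, 2003; November 15, 2003; December 15, 2003

Each date is the 15th; the gaps (30, 31, 30, 31, 31) track the month lengths.
The rule is the 15th of each month.
Next: October 2003 → October 15, 2003.
November 2003: November 15, 2003.
December 2003: December 15, 2003.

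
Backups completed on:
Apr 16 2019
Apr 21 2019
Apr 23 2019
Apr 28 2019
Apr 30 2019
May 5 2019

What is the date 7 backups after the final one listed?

The gap pattern 5, 2, 5, 2, 5 repeats every 2 events.
These are the Tuesdays and Sundays of each week.
The following Tuesday is May 7 2019.
Next Sunday: May 12 2019.
The following Tuesday is May 14 2019.
The following Sunday is May 19 2019.
The following Tuesday is May 21 2019.
The following Sunday is May 26 2019.
Next Tuesday: May 28 2019.

May 28 2019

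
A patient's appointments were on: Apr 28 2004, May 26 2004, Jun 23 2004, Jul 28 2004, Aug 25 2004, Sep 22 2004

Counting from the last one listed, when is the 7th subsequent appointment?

Apr 27 2005

All dates are Wednesdays, 28, 28, 35, 28, 28 days apart.
Specifically, the 4th Wednesday of each month.
4th Wednesday of October 2004: Oct 27 2004.
4th Wednesday of November 2004: Nov 24 2004.
4th Wednesday of December 2004: Dec 22 2004.
January 2005 — 4th Wednesday is Jan 26 2005.
February 2005 — 4th Wednesday is Feb 23 2005.
March 2005 — 4th Wednesday is Mar 23 2005.
4th Wednesday of April 2005: Apr 27 2005.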